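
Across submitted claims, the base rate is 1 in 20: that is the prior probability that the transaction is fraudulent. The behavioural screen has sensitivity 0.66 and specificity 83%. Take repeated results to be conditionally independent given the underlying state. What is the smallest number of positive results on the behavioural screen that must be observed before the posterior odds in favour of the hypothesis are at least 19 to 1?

Prior odds = 0.05/0.95 = 1/19.
False-positive rate = 1 − 0.83 = 0.17; likelihood ratio of a positive = 0.66/0.17 = 66/17.
Target odds = 19.
Require (66/17)ⁿ ≥ 19 ÷ (1/19) = 361.
(66/17)⁴ = 18974736/83521 falls short of 361 but (66/17)⁵ ≈882.013 reaches it, so n = 5.

5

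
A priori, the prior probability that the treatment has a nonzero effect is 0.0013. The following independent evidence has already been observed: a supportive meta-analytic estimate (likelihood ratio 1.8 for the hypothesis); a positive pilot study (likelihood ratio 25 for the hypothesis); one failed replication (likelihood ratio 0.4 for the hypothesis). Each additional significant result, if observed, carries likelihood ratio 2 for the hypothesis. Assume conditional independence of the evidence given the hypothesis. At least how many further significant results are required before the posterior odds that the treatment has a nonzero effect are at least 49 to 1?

Prior odds = 0.0013/0.9987 = 13/9987.
Combined Bayes factor of the evidence already in hand = 1.8 × 25 × 0.4 = 18.
Odds after that evidence = (13/9987) × 18 = 78/3329.
Target odds = 49.
Need 2ⁿ ≥ 49 ÷ (78/3329) = 163121/78.
2¹¹ = 2048 falls short of 163121/78 but 2¹² = 4096 reaches it, so n = 12.

12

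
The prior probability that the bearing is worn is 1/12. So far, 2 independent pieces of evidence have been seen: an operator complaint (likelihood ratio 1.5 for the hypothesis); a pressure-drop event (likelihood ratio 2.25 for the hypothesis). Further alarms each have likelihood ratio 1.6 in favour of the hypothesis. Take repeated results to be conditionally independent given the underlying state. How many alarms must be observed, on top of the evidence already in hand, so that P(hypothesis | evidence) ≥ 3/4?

5

Prior odds = (1/12)/(11/12) = 1/11.
Combined Bayes factor of the evidence already in hand = 1.5 × 2.25 = 3.375.
Odds after that evidence = (1/11) × 3.375 = 27/88.
Target odds = 0.75/0.25 = 3.
Need 1.6ⁿ ≥ 3 ÷ (27/88) = 88/9.
1.6⁴ = 6.5536 falls short of 88/9 but 1.6⁵ = 10.48576 reaches it, so n = 5.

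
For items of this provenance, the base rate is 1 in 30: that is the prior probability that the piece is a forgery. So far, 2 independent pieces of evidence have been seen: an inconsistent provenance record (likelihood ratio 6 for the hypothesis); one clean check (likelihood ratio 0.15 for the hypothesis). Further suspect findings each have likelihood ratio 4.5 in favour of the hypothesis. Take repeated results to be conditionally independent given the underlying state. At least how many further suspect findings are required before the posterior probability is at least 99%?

Prior odds = (1/30)/(29/30) = 1/29.
Combined Bayes factor of the evidence already in hand = 6 × 0.15 = 0.9.
Odds after that evidence = (1/29) × 0.9 = 9/290.
Target odds = 0.99/0.01 = 99.
Need 4.5ⁿ ≥ 99 ÷ (9/290) = 3190.
4.5⁵ = 1845.28125 falls short of 3190 but 4.5⁶ = 8303.765625 reaches it, so n = 6.

6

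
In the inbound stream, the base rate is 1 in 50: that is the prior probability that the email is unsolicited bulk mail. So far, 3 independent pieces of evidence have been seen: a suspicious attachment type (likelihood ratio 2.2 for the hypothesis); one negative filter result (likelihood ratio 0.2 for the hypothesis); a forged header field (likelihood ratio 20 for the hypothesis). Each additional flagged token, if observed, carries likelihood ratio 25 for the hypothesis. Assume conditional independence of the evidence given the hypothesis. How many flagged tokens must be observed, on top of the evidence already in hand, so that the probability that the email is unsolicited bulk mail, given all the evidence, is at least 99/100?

2

Prior odds = 0.02/0.98 = 1/49.
Combined Bayes factor of the evidence already in hand = 2.2 × 0.2 × 20 = 8.8.
Odds after that evidence = (1/49) × 8.8 = 44/245.
Target odds = 0.99/0.01 = 99.
Need 25ⁿ ≥ 99 ÷ (44/245) = 551.25.
25¹ = 25 falls short of 551.25 but 25² = 625 reaches it, so n = 2.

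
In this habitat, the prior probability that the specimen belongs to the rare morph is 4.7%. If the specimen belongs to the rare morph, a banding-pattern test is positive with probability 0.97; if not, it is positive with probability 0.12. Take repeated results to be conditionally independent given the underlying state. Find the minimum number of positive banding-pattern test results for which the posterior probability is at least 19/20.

3

Prior odds = 0.047/0.953 = 47/953.
Likelihood ratio of a positive = 0.97/0.12 = 97/12.
Target posterior odds = 0.95/0.05 = 19.
Require (97/12)ⁿ ≥ 19 ÷ (47/953) = 18107/47.
(97/12)² = 9409/144 falls short of 18107/47 but (97/12)³ = 912673/1728 reaches it, so n = 3.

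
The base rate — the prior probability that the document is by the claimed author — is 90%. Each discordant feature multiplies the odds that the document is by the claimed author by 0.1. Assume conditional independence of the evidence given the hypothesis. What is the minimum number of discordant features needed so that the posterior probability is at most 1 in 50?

3

Prior odds = 0.9/0.1 = 9.
Likelihood ratio per discordant feature = 0.1.
Target odds: 0.02 ÷ 0.98 = 1/49.
Require 0.1ⁿ ≤ 1/49 ÷ 9 = 1/441.
0.1² = 0.01 is still above 1/441 but 0.1³ = 0.001 is at or below it, so n = 3.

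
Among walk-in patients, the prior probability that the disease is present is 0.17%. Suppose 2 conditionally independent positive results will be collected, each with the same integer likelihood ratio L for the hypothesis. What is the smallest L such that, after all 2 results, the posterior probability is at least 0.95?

Prior odds = 0.0017/0.9983 = 17/9983.
Target odds = 0.95/0.05 = 19.
Need L² ≥ 19 ÷ (17/9983) = 189677/17.
105² = 11025 < 189677/17 ≤ 11236 = 106², so L = 106.

106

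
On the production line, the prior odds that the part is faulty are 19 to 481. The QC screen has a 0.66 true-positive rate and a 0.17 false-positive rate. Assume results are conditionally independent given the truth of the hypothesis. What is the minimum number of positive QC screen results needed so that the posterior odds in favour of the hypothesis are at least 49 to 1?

Prior odds = 19/481.
Likelihood ratio of a positive result = 0.66/0.17 = 66/17.
Target odds = 49.
Need (19/481) × (66/17)ⁿ ≥ 49, i.e. (66/17)ⁿ ≥ 23569/19.
(66/17)⁵ ≈882.013 falls short of 23569/19 but (66/17)⁶ ≈3424.29 reaches it, so n = 6.

6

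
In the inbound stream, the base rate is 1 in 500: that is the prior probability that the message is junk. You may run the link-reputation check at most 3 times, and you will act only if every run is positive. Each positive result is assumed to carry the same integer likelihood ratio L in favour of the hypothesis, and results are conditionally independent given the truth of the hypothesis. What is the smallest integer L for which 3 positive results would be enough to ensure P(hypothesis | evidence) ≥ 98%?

Prior odds = 0.002/0.998 = 1/499.
Target odds = 0.98/0.02 = 49.
Need L³ ≥ 49 ÷ (1/499) = 24451.
29³ = 24389 < 24451 ≤ 27000 = 30³, so L = 30.

30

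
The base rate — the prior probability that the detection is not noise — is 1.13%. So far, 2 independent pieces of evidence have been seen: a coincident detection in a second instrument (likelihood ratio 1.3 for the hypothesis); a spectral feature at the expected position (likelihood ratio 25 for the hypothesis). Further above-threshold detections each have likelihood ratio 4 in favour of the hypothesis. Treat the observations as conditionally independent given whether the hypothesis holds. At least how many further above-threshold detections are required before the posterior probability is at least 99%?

Prior odds = 0.0113/0.9887 = 113/9887.
Combined Bayes factor of the evidence already in hand = 1.3 × 25 = 32.5.
Odds after that evidence = (113/9887) × 32.5 = 7345/19774.
Target odds = 0.99/0.01 = 99.
Need 4ⁿ ≥ 99 ÷ (7345/19774) = 1957626/7345.
4⁴ = 256 falls short of 1957626/7345 but 4⁵ = 1024 reaches it, so n = 5.

5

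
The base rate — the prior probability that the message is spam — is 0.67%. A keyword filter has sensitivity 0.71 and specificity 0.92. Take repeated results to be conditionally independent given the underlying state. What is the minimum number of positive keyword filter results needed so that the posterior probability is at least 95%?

Prior odds: 0.0067 ÷ 0.9933 = 67/9933.
False-positive rate = 1 − 0.92 = 0.08; likelihood ratio of a positive = 0.71/0.08 = 8.875.
Target odds: 0.95 ÷ 0.05 = 19.
Require 8.875ⁿ ≥ 19 ÷ (67/9933) = 188727/67.
8.875³ = 357911/512 falls short of 188727/67 but 8.875⁴ = 25411681/4096 reaches it, so n = 4.

4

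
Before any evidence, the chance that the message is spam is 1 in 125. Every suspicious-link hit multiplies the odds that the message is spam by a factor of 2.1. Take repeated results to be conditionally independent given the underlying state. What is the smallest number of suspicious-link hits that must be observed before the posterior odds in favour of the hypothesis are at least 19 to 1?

11

Prior odds: 0.008 ÷ 0.992 = 1/124.
Likelihood ratio per suspicious-link hit = 2.1.
Target odds = 19.
Need (1/124) × 2.1ⁿ ≥ 19, i.e. 2.1ⁿ ≥ 2356.
2.1¹⁰ ≈1667.99 falls short of 2356 but 2.1¹¹ ≈3502.78 reaches it, so n = 11.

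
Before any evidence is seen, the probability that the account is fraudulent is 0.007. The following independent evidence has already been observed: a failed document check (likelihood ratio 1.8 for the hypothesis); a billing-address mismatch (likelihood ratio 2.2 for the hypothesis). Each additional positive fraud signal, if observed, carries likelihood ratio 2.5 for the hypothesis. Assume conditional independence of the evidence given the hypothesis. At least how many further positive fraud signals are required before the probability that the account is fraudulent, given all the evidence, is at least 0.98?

9

Prior odds = 0.007/0.993 = 7/993.
Combined Bayes factor of the evidence already in hand = 1.8 × 2.2 = 3.96.
Odds after that evidence = (7/993) × 3.96 = 231/8275.
Target odds = 0.98/0.02 = 49.
Need 2.5ⁿ ≥ 49 ÷ (231/8275) = 57925/33.
2.5⁸ = 390625/256 falls short of 57925/33 but 2.5⁹ = 1953125/512 reaches it, so n = 9.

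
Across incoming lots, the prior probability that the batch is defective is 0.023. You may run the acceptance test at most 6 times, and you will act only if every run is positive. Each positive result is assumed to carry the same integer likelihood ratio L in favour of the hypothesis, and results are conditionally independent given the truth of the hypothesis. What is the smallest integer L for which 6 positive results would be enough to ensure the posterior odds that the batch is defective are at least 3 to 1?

3

Prior odds = 0.023/0.977 = 23/977.
Target odds = 3.
Need L⁶ ≥ 3 ÷ (23/977) = 2931/23.
2⁶ = 64 < 2931/23 ≤ 729 = 3⁶, so L = 3.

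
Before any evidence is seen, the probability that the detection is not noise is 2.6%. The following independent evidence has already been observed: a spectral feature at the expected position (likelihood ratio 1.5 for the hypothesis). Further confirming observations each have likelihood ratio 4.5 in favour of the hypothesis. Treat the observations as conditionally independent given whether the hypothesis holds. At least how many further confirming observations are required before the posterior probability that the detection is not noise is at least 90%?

Prior odds = 0.026/0.974 = 13/487.
Bayes factor of the evidence already in hand = 1.5.
Odds after that evidence = (13/487) × 1.5 = 39/974.
Target odds = 0.9/0.1 = 9.
Need 4.5ⁿ ≥ 9 ÷ (39/974) = 2922/13.
4.5³ = 91.125 falls short of 2922/13 but 4.5⁴ = 410.0625 reaches it, so n = 4.

4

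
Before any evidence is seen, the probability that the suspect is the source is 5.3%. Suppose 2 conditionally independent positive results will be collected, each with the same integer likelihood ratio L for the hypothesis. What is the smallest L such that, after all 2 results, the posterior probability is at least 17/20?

11

Prior odds = 0.053/0.947 = 53/947.
Target odds = 0.85/0.15 = 17/3.
Need L² ≥ 17/3 ÷ (53/947) = 16099/159.
10² = 100 < 16099/159 ≤ 121 = 11², so L = 11.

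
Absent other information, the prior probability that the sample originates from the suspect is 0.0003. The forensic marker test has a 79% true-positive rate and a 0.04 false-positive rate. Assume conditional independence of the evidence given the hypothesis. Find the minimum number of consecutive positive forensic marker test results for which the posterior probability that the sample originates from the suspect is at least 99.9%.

Prior odds = 0.0003/0.9997 = 3/9997.
Likelihood ratio of a positive result = 0.79/0.04 = 19.75.
Target odds: 0.999 ÷ 0.001 = 999.
Require 19.75ⁿ ≥ 999 ÷ (3/9997) = 3329001.
19.75⁵ ≈3.00494e+06 falls short of 3329001 but 19.75⁶ ≈5.93475e+07 reaches it, so n = 6.

6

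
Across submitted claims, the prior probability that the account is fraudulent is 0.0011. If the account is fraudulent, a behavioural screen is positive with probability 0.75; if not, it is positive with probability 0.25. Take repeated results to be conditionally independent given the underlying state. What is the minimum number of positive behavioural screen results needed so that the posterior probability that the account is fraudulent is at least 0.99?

11

Prior odds: 0.0011 ÷ 0.9989 = 11/9989.
Likelihood ratio of a positive = 0.75/0.25 = 3.
Target posterior odds = 0.99/0.01 = 99.
Need (11/9989) × 3ⁿ ≥ 99, i.e. 3ⁿ ≥ 89901.
3¹⁰ = 59049 falls short of 89901 but 3¹¹ = 177147 reaches it, so n = 11.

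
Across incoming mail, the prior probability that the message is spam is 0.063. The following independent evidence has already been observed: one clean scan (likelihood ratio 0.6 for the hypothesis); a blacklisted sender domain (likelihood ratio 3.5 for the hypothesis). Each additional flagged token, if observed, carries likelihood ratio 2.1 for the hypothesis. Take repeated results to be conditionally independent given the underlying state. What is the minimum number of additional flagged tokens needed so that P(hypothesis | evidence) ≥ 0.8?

Prior odds = 0.063/0.937 = 63/937.
Combined Bayes factor of the evidence already in hand = 0.6 × 3.5 = 2.1.
Odds after that evidence = (63/937) × 2.1 = 1323/9370.
Target odds = 0.8/0.2 = 4.
Need 2.1ⁿ ≥ 4 ÷ (1323/9370) = 37480/1323.
2.1⁴ = 19.4481 falls short of 37480/1323 but 2.1⁵ = 4084101/100000 reaches it, so n = 5.

5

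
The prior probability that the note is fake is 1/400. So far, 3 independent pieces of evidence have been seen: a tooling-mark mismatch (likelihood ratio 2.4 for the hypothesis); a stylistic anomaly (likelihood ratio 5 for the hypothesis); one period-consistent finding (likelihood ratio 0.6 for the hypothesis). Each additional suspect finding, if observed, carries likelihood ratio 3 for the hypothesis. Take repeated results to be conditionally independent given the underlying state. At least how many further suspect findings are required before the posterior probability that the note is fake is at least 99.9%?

Prior odds = 0.0025/0.9975 = 1/399.
Combined Bayes factor of the evidence already in hand = 2.4 × 5 × 0.6 = 7.2.
Odds after that evidence = (1/399) × 7.2 = 12/665.
Target odds = 0.999/0.001 = 999.
Need 3ⁿ ≥ 999 ÷ (12/665) = 55361.25.
3⁹ = 19683 falls short of 55361.25 but 3¹⁰ = 59049 reaches it, so n = 10.

10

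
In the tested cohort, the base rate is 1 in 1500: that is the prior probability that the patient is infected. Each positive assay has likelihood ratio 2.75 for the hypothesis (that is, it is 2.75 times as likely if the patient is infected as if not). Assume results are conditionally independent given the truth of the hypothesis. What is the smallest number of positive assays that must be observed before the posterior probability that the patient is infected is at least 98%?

Prior odds = (1/1500)/(1499/1500) = 1/1499.
Likelihood ratio per positive assay = 2.75.
Target posterior odds = 0.98/0.02 = 49.
Need (1/1499) × 2.75ⁿ ≥ 49, i.e. 2.75ⁿ ≥ 73451.
2.75¹¹ ≈68023.6 falls short of 73451 but 2.75¹² ≈187065 reaches it, so n = 12.

12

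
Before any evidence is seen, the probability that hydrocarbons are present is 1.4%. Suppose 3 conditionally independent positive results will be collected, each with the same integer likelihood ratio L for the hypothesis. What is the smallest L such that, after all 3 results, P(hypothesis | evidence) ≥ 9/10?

9

Prior odds = 0.014/0.986 = 7/493.
Target odds = 0.9/0.1 = 9.
Need L³ ≥ 9 ÷ (7/493) = 4437/7.
8³ = 512 < 4437/7 ≤ 729 = 9³, so L = 9.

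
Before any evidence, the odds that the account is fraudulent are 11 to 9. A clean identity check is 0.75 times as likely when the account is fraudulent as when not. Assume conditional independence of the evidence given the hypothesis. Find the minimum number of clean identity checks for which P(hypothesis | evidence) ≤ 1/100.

17

Prior odds = 11/9.
Likelihood ratio per clean identity check = 0.75.
Target posterior odds = 0.01/0.99 = 1/99.
Need (11/9) × 0.75ⁿ ≤ 1/99, i.e. 0.75ⁿ ≤ 1/121.
0.75¹⁶ ≈0.0100226 is still above 1/121 but 0.75¹⁷ ≈0.00751695 is at or below it, so n = 17.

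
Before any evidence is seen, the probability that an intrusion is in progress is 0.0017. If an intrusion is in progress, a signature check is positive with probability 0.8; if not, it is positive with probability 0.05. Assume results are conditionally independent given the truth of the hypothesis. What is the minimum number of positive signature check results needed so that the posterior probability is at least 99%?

4

Prior odds = 0.0017/0.9983 = 17/9983.
Likelihood ratio of a positive = 0.8/0.05 = 16.
Target odds: 0.99 ÷ 0.01 = 99.
Require 16ⁿ ≥ 99 ÷ (17/9983) = 988317/17.
16³ = 4096 falls short of 988317/17 but 16⁴ = 65536 reaches it, so n = 4.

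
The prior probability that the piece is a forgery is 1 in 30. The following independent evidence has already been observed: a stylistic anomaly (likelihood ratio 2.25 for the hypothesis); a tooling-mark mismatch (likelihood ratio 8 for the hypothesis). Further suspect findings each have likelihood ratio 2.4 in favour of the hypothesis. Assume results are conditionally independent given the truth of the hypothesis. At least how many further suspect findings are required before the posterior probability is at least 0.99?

Prior odds = (1/30)/(29/30) = 1/29.
Combined Bayes factor of the evidence already in hand = 2.25 × 8 = 18.
Odds after that evidence = (1/29) × 18 = 18/29.
Target odds = 0.99/0.01 = 99.
Need 2.4ⁿ ≥ 99 ÷ (18/29) = 159.5.
2.4⁵ = 79.62624 falls short of 159.5 but 2.4⁶ = 2985984/15625 reaches it, so n = 6.

6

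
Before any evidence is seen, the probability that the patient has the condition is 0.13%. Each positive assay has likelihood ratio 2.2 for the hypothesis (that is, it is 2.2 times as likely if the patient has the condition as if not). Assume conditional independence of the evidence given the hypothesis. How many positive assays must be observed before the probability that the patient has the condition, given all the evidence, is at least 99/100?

15

Prior odds = 0.0013/0.9987 = 13/9987.
Likelihood ratio per positive assay = 2.2.
Target posterior odds = 0.99/0.01 = 99.
Need (13/9987) × 2.2ⁿ ≥ 99, i.e. 2.2ⁿ ≥ 988713/13.
2.2¹⁴ ≈62218.2 falls short of 988713/13 but 2.2¹⁵ ≈136880 reaches it, so n = 15.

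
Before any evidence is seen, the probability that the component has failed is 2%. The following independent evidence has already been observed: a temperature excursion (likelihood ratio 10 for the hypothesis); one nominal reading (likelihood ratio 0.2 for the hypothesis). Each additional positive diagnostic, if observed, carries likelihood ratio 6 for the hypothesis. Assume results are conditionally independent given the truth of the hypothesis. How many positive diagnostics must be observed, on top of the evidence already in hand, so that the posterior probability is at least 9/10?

4

Prior odds = 0.02/0.98 = 1/49.
Combined Bayes factor of the evidence already in hand = 10 × 0.2 = 2.
Odds after that evidence = (1/49) × 2 = 2/49.
Target odds = 0.9/0.1 = 9.
Need 6ⁿ ≥ 9 ÷ (2/49) = 220.5.
6³ = 216 falls short of 220.5 but 6⁴ = 1296 reaches it, so n = 4.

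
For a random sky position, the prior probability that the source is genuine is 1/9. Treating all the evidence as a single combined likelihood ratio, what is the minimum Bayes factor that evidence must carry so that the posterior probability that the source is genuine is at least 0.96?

192

Prior odds = (1/9)/(8/9) = 0.125.
Target odds = 0.96/0.04 = 24.
Required Bayes factor = 24 ÷ 0.125 = 192.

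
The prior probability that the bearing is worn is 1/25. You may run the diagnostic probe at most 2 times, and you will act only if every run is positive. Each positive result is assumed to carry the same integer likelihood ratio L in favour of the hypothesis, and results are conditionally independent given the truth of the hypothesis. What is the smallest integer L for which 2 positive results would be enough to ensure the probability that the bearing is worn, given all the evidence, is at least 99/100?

Prior odds = 0.04/0.96 = 1/24.
Target odds = 0.99/0.01 = 99.
Need L² ≥ 99 ÷ (1/24) = 2376.
48² = 2304 < 2376 ≤ 2401 = 49², so L = 49.

49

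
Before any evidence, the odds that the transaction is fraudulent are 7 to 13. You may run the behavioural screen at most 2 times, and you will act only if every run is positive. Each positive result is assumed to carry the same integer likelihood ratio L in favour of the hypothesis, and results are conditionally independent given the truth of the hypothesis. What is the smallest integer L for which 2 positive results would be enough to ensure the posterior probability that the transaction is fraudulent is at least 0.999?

44

Prior odds = 7/13.
Target odds = 0.999/0.001 = 999.
Need L² ≥ 999 ÷ (7/13) = 12987/7.
43² = 1849 < 12987/7 ≤ 1936 = 44², so L = 44.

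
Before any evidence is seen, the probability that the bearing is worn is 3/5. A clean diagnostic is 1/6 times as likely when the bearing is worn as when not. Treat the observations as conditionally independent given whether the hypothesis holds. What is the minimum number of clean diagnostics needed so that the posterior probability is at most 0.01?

Prior odds: 0.6 ÷ 0.4 = 1.5.
Likelihood ratio per clean diagnostic = 1/6.
Target posterior odds = 0.01/0.99 = 1/99.
Need 1.5 × (1/6)ⁿ ≤ 1/99, i.e. (1/6)ⁿ ≤ 2/297.
(1/6)² = 1/36 is still above 2/297 but (1/6)³ = 1/216 is at or below it, so n = 3.

3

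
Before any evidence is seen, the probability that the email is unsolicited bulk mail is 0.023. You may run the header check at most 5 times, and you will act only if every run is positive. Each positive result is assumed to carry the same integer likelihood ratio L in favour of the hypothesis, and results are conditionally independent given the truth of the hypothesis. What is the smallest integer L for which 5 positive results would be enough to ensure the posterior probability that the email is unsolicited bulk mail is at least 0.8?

Prior odds = 0.023/0.977 = 23/977.
Target odds = 0.8/0.2 = 4.
Need L⁵ ≥ 4 ÷ (23/977) = 3908/23.
2⁵ = 32 < 3908/23 ≤ 243 = 3⁵, so L = 3.

3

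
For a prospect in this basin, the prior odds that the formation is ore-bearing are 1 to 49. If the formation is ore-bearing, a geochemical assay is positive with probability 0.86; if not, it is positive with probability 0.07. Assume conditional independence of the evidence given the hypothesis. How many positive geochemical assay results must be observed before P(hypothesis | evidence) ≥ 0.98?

4

Prior odds = 1/49.
Likelihood ratio of a positive = 0.86/0.07 = 86/7.
Target odds: 0.98 ÷ 0.02 = 49.
Require (86/7)ⁿ ≥ 49 ÷ (1/49) = 2401.
(86/7)³ = 636056/343 falls short of 2401 but (86/7)⁴ = 54700816/2401 reaches it, so n = 4.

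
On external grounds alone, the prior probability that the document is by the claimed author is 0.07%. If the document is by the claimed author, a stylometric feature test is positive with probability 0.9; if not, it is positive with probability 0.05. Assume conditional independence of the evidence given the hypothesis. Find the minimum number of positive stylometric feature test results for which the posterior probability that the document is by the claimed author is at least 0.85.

4

Prior odds = 0.0007/0.9993 = 7/9993.
Likelihood ratio of a positive = 0.9/0.05 = 18.
Target posterior odds = 0.85/0.15 = 17/3.
Require 18ⁿ ≥ 17/3 ÷ (7/9993) = 56627/7.
18³ = 5832 falls short of 56627/7 but 18⁴ = 104976 reaches it, so n = 4.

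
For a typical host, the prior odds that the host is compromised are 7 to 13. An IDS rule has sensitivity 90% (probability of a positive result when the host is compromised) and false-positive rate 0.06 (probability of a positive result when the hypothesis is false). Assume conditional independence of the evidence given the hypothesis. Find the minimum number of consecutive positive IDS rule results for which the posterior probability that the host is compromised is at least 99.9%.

Prior odds = 7/13.
Likelihood ratio of a positive result = 0.9/0.06 = 15.
Target posterior odds = 0.999/0.001 = 999.
Require 15ⁿ ≥ 999 ÷ (7/13) = 12987/7.
15² = 225 falls short of 12987/7 but 15³ = 3375 reaches it, so n = 3.

3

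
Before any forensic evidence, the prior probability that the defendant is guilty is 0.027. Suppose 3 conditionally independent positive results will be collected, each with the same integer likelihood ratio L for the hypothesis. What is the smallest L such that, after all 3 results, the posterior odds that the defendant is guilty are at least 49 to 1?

Prior odds = 0.027/0.973 = 27/973.
Target odds = 49.
Need L³ ≥ 49 ÷ (27/973) = 47677/27.
12³ = 1728 < 47677/27 ≤ 2197 = 13³, so L = 13.

13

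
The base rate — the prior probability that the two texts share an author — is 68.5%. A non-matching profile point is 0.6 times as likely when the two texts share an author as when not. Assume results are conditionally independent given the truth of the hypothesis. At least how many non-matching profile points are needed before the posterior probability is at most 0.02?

10

Prior odds = 0.685/0.315 = 137/63.
Likelihood ratio per non-matching profile point = 0.6.
Target odds: 0.02 ÷ 0.98 = 1/49.
Need (137/63) × 0.6ⁿ ≤ 1/49, i.e. 0.6ⁿ ≤ 9/959.
0.6⁹ = 19683/1953125 is still above 9/959 but 0.6¹⁰ = 59049/9765625 is at or below it, so n = 10.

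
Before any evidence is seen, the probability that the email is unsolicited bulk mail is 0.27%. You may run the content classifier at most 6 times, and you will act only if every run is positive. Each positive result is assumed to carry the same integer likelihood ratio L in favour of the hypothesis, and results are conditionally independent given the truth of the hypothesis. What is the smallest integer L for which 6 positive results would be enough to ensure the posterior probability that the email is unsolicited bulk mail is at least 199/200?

Prior odds = 0.0027/0.9973 = 27/9973.
Target odds = 0.995/0.005 = 199.
Need L⁶ ≥ 199 ÷ (27/9973) = 1984627/27.
6⁶ = 46656 < 1984627/27 ≤ 117649 = 7⁶, so L = 7.

7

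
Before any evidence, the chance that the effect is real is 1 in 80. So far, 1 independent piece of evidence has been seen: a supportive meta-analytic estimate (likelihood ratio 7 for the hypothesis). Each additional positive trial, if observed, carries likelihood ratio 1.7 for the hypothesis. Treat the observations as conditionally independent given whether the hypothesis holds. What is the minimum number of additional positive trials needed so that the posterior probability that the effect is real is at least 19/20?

11

Prior odds = 0.0125/0.9875 = 1/79.
Bayes factor of the evidence already in hand = 7.
Odds after that evidence = (1/79) × 7 = 7/79.
Target odds = 0.95/0.05 = 19.
Need 1.7ⁿ ≥ 19 ÷ (7/79) = 1501/7.
1.7¹⁰ ≈201.599 falls short of 1501/7 but 1.7¹¹ ≈342.719 reaches it, so n = 11.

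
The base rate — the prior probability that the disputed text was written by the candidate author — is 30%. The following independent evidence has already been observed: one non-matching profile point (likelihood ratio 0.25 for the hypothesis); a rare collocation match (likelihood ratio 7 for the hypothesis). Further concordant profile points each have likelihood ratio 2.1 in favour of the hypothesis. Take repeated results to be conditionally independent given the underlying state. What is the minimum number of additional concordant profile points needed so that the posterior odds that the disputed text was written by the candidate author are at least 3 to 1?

2

Prior odds = 0.3/0.7 = 3/7.
Combined Bayes factor of the evidence already in hand = 0.25 × 7 = 1.75.
Odds after that evidence = (3/7) × 1.75 = 0.75.
Target odds = 3.
Need 2.1ⁿ ≥ 3 ÷ 0.75 = 4.
2.1¹ = 2.1 falls short of 4 but 2.1² = 4.41 reaches it, so n = 2.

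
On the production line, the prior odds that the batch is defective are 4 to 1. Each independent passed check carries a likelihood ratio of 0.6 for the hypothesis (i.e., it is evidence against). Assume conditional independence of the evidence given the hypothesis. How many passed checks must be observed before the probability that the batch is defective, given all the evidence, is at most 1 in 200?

Prior odds = 4.
Likelihood ratio per passed check = 0.6.
Target posterior odds = 0.005/0.995 = 1/199.
Need 4 × 0.6ⁿ ≤ 1/199, i.e. 0.6ⁿ ≤ 1/796.
0.6¹³ ≈0.00130607 is still above 1/796 but 0.6¹⁴ ≈0.000783642 is at or below it, so n = 14.

14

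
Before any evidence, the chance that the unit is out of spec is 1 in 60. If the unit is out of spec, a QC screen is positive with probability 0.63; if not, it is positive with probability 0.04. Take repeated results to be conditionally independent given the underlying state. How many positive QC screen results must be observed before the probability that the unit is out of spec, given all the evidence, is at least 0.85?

3

Prior odds = (1/60)/(59/60) = 1/59.
Likelihood ratio of a positive = 0.63/0.04 = 15.75.
Target posterior odds = 0.85/0.15 = 17/3.
Require 15.75ⁿ ≥ 17/3 ÷ (1/59) = 1003/3.
15.75² = 248.0625 falls short of 1003/3 but 15.75³ = 3906.984375 reaches it, so n = 3.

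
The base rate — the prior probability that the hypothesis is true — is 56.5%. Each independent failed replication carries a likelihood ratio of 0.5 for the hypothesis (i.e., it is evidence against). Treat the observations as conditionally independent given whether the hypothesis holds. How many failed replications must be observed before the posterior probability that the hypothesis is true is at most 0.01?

8

Prior odds = 0.565/0.435 = 113/87.
Likelihood ratio per failed replication = 0.5.
Target odds: 0.01 ÷ 0.99 = 1/99.
Require 0.5ⁿ ≤ 1/99 ÷ (113/87) = 29/3729.
0.5⁷ = 0.0078125 is still above 29/3729 but 0.5⁸ = 0.00390625 is at or below it, so n = 8.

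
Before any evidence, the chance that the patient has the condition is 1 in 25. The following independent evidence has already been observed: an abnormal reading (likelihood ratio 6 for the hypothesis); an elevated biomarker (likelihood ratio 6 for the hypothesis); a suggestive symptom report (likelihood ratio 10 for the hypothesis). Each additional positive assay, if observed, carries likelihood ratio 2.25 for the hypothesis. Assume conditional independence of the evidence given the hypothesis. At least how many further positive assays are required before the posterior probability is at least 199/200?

4

Prior odds = 0.04/0.96 = 1/24.
Combined Bayes factor of the evidence already in hand = 6 × 6 × 10 = 360.
Odds after that evidence = (1/24) × 360 = 15.
Target odds = 0.995/0.005 = 199.
Need 2.25ⁿ ≥ 199 ÷ 15 = 199/15.
2.25³ = 11.390625 falls short of 199/15 but 2.25⁴ = 25.62890625 reaches it, so n = 4.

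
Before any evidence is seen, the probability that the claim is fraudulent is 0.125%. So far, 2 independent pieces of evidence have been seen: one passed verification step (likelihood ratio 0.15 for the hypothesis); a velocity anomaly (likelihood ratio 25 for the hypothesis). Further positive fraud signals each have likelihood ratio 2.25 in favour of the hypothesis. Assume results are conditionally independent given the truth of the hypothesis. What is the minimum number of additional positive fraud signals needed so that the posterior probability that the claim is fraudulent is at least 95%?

Prior odds = 0.00125/0.99875 = 1/799.
Combined Bayes factor of the evidence already in hand = 0.15 × 25 = 3.75.
Odds after that evidence = (1/799) × 3.75 = 15/3196.
Target odds = 0.95/0.05 = 19.
Need 2.25ⁿ ≥ 19 ÷ (15/3196) = 60724/15.
2.25¹⁰ ≈3325.26 falls short of 60724/15 but 2.25¹¹ ≈7481.83 reaches it, so n = 11.

11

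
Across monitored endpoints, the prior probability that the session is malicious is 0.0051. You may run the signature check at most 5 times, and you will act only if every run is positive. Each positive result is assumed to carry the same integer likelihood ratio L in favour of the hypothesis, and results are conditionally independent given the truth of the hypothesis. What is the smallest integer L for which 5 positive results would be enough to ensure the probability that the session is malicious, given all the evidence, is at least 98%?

7

Prior odds = 0.0051/0.9949 = 51/9949.
Target odds = 0.98/0.02 = 49.
Need L⁵ ≥ 49 ÷ (51/9949) = 487501/51.
6⁵ = 7776 < 487501/51 ≤ 16807 = 7⁵, so L = 7.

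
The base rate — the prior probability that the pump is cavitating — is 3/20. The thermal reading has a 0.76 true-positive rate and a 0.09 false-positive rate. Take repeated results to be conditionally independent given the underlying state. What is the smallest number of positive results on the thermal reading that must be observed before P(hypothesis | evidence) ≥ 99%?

3

Prior odds = 0.15/0.85 = 3/17.
Likelihood ratio of a positive result = 0.76/0.09 = 76/9.
Target odds: 0.99 ÷ 0.01 = 99.
Need (3/17) × (76/9)ⁿ ≥ 99, i.e. (76/9)ⁿ ≥ 561.
(76/9)² = 5776/81 falls short of 561 but (76/9)³ = 438976/729 reaches it, so n = 3.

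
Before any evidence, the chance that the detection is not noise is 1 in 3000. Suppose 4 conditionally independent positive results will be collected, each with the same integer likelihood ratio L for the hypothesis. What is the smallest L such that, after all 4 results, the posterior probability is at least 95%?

16

Prior odds = (1/3000)/(2999/3000) = 1/2999.
Target odds = 0.95/0.05 = 19.
Need L⁴ ≥ 19 ÷ (1/2999) = 56981.
15⁴ = 50625 < 56981 ≤ 65536 = 16⁴, so L = 16.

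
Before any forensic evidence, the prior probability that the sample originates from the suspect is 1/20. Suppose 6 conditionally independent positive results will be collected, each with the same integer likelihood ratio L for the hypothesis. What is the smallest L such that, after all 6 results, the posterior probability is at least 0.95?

Prior odds = 0.05/0.95 = 1/19.
Target odds = 0.95/0.05 = 19.
Need L⁶ ≥ 19 ÷ (1/19) = 361.
2⁶ = 64 < 361 ≤ 729 = 3⁶, so L = 3.

3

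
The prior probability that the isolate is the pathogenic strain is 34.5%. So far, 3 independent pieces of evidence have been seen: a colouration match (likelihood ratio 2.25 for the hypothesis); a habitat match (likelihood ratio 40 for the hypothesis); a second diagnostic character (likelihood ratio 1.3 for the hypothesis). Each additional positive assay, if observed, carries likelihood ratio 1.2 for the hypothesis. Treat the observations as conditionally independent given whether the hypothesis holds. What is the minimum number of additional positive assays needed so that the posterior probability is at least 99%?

Prior odds = 0.345/0.655 = 69/131.
Combined Bayes factor of the evidence already in hand = 2.25 × 40 × 1.3 = 117.
Odds after that evidence = (69/131) × 117 = 8073/131.
Target odds = 0.99/0.01 = 99.
Need 1.2ⁿ ≥ 99 ÷ (8073/131) = 1441/897.
1.2² = 1.44 falls short of 1441/897 but 1.2³ = 1.728 reaches it, so n = 3.

3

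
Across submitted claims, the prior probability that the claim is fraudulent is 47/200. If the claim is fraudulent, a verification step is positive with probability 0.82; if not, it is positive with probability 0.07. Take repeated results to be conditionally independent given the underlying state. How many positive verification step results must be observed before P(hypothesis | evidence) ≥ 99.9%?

Prior odds: 0.235 ÷ 0.765 = 47/153.
Likelihood ratio of a positive = 0.82/0.07 = 82/7.
Target posterior odds = 0.999/0.001 = 999.
Require (82/7)ⁿ ≥ 999 ÷ (47/153) = 152847/47.
(82/7)³ = 551368/343 falls short of 152847/47 but (82/7)⁴ = 45212176/2401 reaches it, so n = 4.

4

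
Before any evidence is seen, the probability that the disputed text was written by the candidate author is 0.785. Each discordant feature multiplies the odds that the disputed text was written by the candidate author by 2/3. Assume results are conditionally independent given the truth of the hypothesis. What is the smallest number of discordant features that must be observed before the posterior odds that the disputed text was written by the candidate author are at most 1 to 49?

Prior odds = 0.785/0.215 = 157/43.
Likelihood ratio per discordant feature = 2/3.
Target odds = 1/49.
Need (157/43) × (2/3)ⁿ ≤ 1/49, i.e. (2/3)ⁿ ≤ 43/7693.
(2/3)¹² = 4096/531441 is still above 43/7693 but (2/3)¹³ = 8192/1594323 is at or below it, so n = 13.

13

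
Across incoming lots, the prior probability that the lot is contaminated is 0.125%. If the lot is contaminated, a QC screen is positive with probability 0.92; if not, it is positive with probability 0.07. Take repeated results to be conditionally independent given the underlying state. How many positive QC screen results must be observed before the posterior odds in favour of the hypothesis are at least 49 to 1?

Prior odds: 0.00125 ÷ 0.99875 = 1/799.
Likelihood ratio of a positive = 0.92/0.07 = 92/7.
Target odds = 49.
Require (92/7)ⁿ ≥ 49 ÷ (1/799) = 39151.
(92/7)⁴ = 71639296/2401 falls short of 39151 but (92/7)⁵ ≈392147 reaches it, so n = 5.

5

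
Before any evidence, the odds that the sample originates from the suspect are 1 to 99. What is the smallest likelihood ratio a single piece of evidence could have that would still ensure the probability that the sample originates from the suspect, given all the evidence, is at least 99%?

Prior odds = 1/99.
Target odds = 0.99/0.01 = 99.
Required Bayes factor = 99 ÷ (1/99) = 9801.

9801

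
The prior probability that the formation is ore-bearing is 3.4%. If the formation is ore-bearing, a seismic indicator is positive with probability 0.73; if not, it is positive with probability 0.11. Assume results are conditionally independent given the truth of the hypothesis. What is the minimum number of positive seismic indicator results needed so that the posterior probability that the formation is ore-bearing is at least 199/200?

Prior odds: 0.034 ÷ 0.966 = 17/483.
Likelihood ratio of a positive = 0.73/0.11 = 73/11.
Target posterior odds = 0.995/0.005 = 199.
Need (17/483) × (73/11)ⁿ ≥ 199, i.e. (73/11)ⁿ ≥ 96117/17.
(73/11)⁴ = 28398241/14641 falls short of 96117/17 but (73/11)⁵ ≈12872.1 reaches it, so n = 5.

5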